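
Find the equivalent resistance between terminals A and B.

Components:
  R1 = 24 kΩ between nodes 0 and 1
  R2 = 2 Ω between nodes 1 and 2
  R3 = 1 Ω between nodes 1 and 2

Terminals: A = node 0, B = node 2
Reduce the network between node 0 (A) and node 2 (B) by series/parallel combination:
  Rp1 = R2 ‖ R3 (parallel, both between nodes 1 and 2) = 1/(1/2 + 1/1) = 0.6667 Ω
  Rs1 = R1 + Rp1 (series, joined only at node 1) = 24000 + 0.6667 = 24000 Ω
R_eq = 24 kΩ

Final answer: 24 kΩ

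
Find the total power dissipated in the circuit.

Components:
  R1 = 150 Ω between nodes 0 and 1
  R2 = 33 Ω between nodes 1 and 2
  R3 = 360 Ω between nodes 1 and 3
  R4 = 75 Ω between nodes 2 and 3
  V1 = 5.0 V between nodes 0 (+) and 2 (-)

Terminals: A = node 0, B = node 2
Nodal analysis, taking node 2 as the 0 V reference.
Source V1 fixes V_0 = 5 V.
KCL at each unknown node (sum of currents leaving = 0; resistances in Ω):
  Node 1: (V_1 - 5)/150 + (V_1 - 0)/33 + (V_1 - V_3)/360 = 0
  Node 3: (V_3 - V_1)/360 + (V_3 - 0)/75 = 0
Collecting terms (coefficients in siemens):
  0.03975·V_1 - 0.002778·V_3 = 0.03333
  0.01611·V_3 - 0.002778·V_1 = 0
Determinant D = (0.03975)(0.01611) - (-0.002778)(-0.002778) = 0.0006327
V_1 = [(0.03333)(0.01611) - (-0.002778)(0)]/D = 0.8489 V
V_3 = [(0.03975)(0) - (0.03333)(-0.002778)]/D = 0.1464 V
Power in each resistor, P = (ΔV)²/R:
  P_R1 = (5 - 0.8489)²/150 = 0.1149 W
  P_R2 = (0.8489 - 0)²/33 = 0.02184 W
  P_R3 = (0.8489 - 0.1464)²/360 = 0.001371 W
  P_R4 = (0 - 0.1464)²/75 = 0.0002856 W
P_total = P_R1 + P_R2 + P_R3 + P_R4 = 0.1384 W

Final answer: 0.1384 W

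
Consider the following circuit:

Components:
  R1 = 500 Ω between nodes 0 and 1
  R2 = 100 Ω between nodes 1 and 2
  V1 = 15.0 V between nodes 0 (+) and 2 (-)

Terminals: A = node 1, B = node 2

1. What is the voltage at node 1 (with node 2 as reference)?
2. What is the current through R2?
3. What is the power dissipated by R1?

Nodal analysis, taking node 2 as the 0 V reference.
Source V1 fixes V_0 = 15 V.
KCL at each unknown node (sum of currents leaving = 0; resistances in Ω):
  Node 1: (V_1 - 15)/500 + (V_1 - 0)/100 = 0
Collecting terms: 0.012 × V_1 = 0.03  =>  V_1 = 2.5 V
Part 1:
  Read off the nodal solution: V_1 = 2.5 V
Part 2:
  I_R2 = (V_1 - V_2)/R2 = (2.5 - 0)/100 = 0.025 A
  Magnitude: I_R2 = 0.025 A
Part 3:
  I_R1 = (V_0 - V_1)/R1 = (15 - 2.5)/500 = 0.025 A
  P_R1 = I_R1² × R1 = (0.025)² × 500 = 0.3125 W

Final answers:
1. V_1 = 2.5 V
2. I_R2 = 0.025 A
3. P_R1 = 0.3125 W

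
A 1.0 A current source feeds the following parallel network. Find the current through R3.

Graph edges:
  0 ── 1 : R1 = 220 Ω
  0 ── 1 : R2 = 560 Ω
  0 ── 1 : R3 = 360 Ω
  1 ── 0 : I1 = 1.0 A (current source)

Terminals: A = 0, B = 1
All resistors sit directly between nodes 0 and 1, so they are in parallel and share one voltage V; the full source current 1 A splits among them.
1/R_par = 1/220 + 1/560 + 1/360 = 0.009109 S  =>  R_par = 109.8 Ω
V = I × R_par = 1 × 109.8 = 109.8 V
I_R3 = V/R3 = 109.8/360 = 0.305 A

Final answer: 0.305 A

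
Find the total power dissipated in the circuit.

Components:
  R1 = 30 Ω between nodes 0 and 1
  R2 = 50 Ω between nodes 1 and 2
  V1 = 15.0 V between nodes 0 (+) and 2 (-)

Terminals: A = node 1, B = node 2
Nodal analysis, taking node 2 as the 0 V reference.
Source V1 fixes V_0 = 15 V.
KCL at each unknown node (sum of currents leaving = 0; resistances in Ω):
  Node 1: (V_1 - 15)/30 + (V_1 - 0)/50 = 0
Collecting terms: 0.05333 × V_1 = 0.5  =>  V_1 = 9.375 V
Power in each resistor, P = (ΔV)²/R:
  P_R1 = (15 - 9.375)²/30 = 1.055 W
  P_R2 = (9.375 - 0)²/50 = 1.758 W
P_total = P_R1 + P_R2 = 2.812 W

Final answer: 2.812 W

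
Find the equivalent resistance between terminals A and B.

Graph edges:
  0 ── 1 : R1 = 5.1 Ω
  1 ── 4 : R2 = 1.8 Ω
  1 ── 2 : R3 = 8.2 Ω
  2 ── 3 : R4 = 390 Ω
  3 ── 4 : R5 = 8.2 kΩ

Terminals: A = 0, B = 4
Reduce the network between node 0 (A) and node 4 (B) by series/parallel combination:
  Rs1 = R3 + R4 (series, joined only at node 2) = 8.2 + 390 = 398.2 Ω
  Rs2 = R5 + Rs1 (series, joined only at node 3) = 8200 + 398.2 = 8598 Ω
  Rp1 = R2 ‖ Rs2 (parallel, both between nodes 1 and 4) = 1/(1/1.8 + 1/8598) = 1.8 Ω
  Rs3 = R1 + Rp1 (series, joined only at node 1) = 5.1 + 1.8 = 6.9 Ω
R_eq = 6.9 Ω

Final answer: 6.9 Ω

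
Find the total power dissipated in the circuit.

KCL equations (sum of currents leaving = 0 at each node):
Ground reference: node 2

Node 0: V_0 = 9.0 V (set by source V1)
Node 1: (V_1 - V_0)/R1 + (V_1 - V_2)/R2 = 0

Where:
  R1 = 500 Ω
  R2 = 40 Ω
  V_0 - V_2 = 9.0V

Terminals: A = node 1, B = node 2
Nodal analysis, taking node 2 as the 0 V reference.
Source V1 fixes V_0 = 9 V.
KCL at each unknown node (sum of currents leaving = 0; resistances in Ω):
  Node 1: (V_1 - 9)/500 + (V_1 - 0)/40 = 0
Collecting terms: 0.027 × V_1 = 0.018  =>  V_1 = 0.6667 V
Power in each resistor, P = (ΔV)²/R:
  P_R1 = (9 - 0.6667)²/500 = 0.1389 W
  P_R2 = (0.6667 - 0)²/40 = 0.01111 W
P_total = P_R1 + P_R2 = 0.15 W

Final answer: 0.15 W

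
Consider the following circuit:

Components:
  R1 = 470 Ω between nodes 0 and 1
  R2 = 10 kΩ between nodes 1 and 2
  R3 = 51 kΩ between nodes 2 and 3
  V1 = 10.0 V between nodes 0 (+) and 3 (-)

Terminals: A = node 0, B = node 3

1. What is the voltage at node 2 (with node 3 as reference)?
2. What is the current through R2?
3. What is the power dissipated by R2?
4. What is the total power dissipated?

Nodal analysis, taking node 3 as the 0 V reference.
Source V1 fixes V_0 = 10 V.
KCL at each unknown node (sum of currents leaving = 0; resistances in Ω):
  Node 1: (V_1 - 10)/470 + (V_1 - V_2)/10000 = 0
  Node 2: (V_2 - V_1)/10000 + (V_2 - 0)/51000 = 0
Collecting terms (coefficients in siemens):
  0.002228·V_1 - 0.0001·V_2 = 0.02128
  0.0001196·V_2 - 0.0001·V_1 = 0
Determinant D = (0.002228)(0.0001196) - (-0.0001)(-0.0001) = 0.0000002564
V_1 = [(0.02128)(0.0001196) - (-0.0001)(0)]/D = 9.924 V
V_2 = [(0.002228)(0) - (0.02128)(-0.0001)]/D = 8.297 V
Part 1:
  Read off the nodal solution: V_2 = 8.297 V
Part 2:
  I_R2 = (V_1 - V_2)/R2 = (9.924 - 8.297)/10000 = 0.0001627 A
  Magnitude: I_R2 = 0.0001627 A
Part 3:
  I_R2 = (V_1 - V_2)/R2 = (9.924 - 8.297)/10000 = 0.0001627 A
  P_R2 = I_R2² × R2 = (0.0001627)² × 10000 = 0.0002647 W
Part 4:
  Power in each resistor, P = (ΔV)²/R:
    P_R1 = (10 - 9.924)²/470 = 0.00001244 W
    P_R2 = (9.924 - 8.297)²/10000 = 0.0002647 W
    P_R3 = (8.297 - 0)²/51000 = 0.00135 W
  P_total = P_R1 + P_R2 + P_R3 = 0.001627 W

Final answers:
1. V_2 = 8.297 V
2. I_R2 = 0.0001627 A
3. P_R2 = 0.0002647 W
4. P_total = 0.001627 W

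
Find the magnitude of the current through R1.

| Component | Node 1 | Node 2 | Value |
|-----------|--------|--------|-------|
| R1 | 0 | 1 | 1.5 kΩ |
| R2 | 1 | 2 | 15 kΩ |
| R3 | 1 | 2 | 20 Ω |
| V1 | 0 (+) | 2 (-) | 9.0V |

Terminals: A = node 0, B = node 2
Nodal analysis, taking node 2 as the 0 V reference.
Source V1 fixes V_0 = 9 V.
KCL at each unknown node (sum of currents leaving = 0; resistances in Ω):
  Node 1: (V_1 - 9)/1500 + (V_1 - 0)/15000 + (V_1 - 0)/20 = 0
Collecting terms: 0.05073 × V_1 = 0.006  =>  V_1 = 0.1183 V
I_R1 = (V_0 - V_1)/R1 = (9 - 0.1183)/1500 = 0.005921 A
|I_R1| = 0.005921 A

Final answer: |I_R1| = 0.005921 A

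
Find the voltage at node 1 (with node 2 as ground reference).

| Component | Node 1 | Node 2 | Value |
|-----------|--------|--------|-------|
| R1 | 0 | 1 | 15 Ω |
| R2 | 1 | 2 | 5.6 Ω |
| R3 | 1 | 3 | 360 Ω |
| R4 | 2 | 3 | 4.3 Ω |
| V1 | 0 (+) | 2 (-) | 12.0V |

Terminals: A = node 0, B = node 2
Nodal analysis, taking node 2 as the 0 V reference.
Source V1 fixes V_0 = 12 V.
KCL at each unknown node (sum of currents leaving = 0; resistances in Ω):
  Node 1: (V_1 - 12)/15 + (V_1 - 0)/5.6 + (V_1 - V_3)/360 = 0
  Node 3: (V_3 - V_1)/360 + (V_3 - 0)/4.3 = 0
Collecting terms (coefficients in siemens):
  0.248·V_1 - 0.002778·V_3 = 0.8
  0.2353·V_3 - 0.002778·V_1 = 0
Determinant D = (0.248)(0.2353) - (-0.002778)(-0.002778) = 0.05836
V_1 = [(0.8)(0.2353) - (-0.002778)(0)]/D = 3.226 V
V_3 = [(0.248)(0) - (0.8)(-0.002778)]/D = 0.03808 V
The requested potential is V_1 = 3.226 V.

Final answer: V_1 = 3.226 V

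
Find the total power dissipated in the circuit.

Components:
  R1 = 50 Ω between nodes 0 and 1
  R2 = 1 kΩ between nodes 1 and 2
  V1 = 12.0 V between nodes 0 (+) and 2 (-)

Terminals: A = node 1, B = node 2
Nodal analysis, taking node 2 as the 0 V reference.
Source V1 fixes V_0 = 12 V.
KCL at each unknown node (sum of currents leaving = 0; resistances in Ω):
  Node 1: (V_1 - 12)/50 + (V_1 - 0)/1000 = 0
Collecting terms: 0.021 × V_1 = 0.24  =>  V_1 = 11.43 V
Power in each resistor, P = (ΔV)²/R:
  P_R1 = (12 - 11.43)²/50 = 0.006531 W
  P_R2 = (11.43 - 0)²/1000 = 0.1306 W
P_total = P_R1 + P_R2 = 0.1371 W

Final answer: 0.1371 W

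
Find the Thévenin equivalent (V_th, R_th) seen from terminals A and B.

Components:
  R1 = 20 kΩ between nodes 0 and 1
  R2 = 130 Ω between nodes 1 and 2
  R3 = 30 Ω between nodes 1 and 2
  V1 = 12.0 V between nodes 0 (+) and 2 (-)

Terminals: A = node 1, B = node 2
Step 1 — V_th is the open-circuit voltage V_A - V_B (nothing connected across the terminals).
Nodal analysis, taking node 2 as the 0 V reference.
Source V1 fixes V_0 = 12 V.
KCL at each unknown node (sum of currents leaving = 0; resistances in Ω):
  Node 1: (V_1 - 12)/20000 + (V_1 - 0)/130 + (V_1 - 0)/30 = 0
Collecting terms: 0.04108 × V_1 = 0.0006  =>  V_1 = 0.01461 V
V_th = V_1 - V_2 = 0.01461 - 0 = 0.01461 V
Step 2 — R_th: zero the source — replace V1 by a short circuit (node 2 merges into node 0) — and find the resistance seen between A (node 1) and B (node 0).
Reduce the network between node 1 (A) and node 0 (B) by series/parallel combination:
  Rp1 = R1 ‖ R2 ‖ R3 (parallel, all between nodes 0 and 1) = 1/(1/20000 + 1/130 + 1/30) = 24.35 Ω
R_th = 24.35 Ω

Final answer: V_th = 0.01461 V, R_th = 24.35 Ω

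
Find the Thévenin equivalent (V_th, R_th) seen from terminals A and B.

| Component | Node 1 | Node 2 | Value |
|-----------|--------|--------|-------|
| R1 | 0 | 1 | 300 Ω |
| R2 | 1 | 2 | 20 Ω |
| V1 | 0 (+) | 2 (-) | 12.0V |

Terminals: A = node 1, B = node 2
Step 1 — V_th is the open-circuit voltage V_A - V_B (nothing connected across the terminals).
Nodal analysis, taking node 2 as the 0 V reference.
Source V1 fixes V_0 = 12 V.
KCL at each unknown node (sum of currents leaving = 0; resistances in Ω):
  Node 1: (V_1 - 12)/300 + (V_1 - 0)/20 = 0
Collecting terms: 0.05333 × V_1 = 0.04  =>  V_1 = 0.75 V
V_th = V_1 - V_2 = 0.75 - 0 = 0.75 V
Step 2 — R_th: zero the source — replace V1 by a short circuit (node 2 merges into node 0) — and find the resistance seen between A (node 1) and B (node 0).
Reduce the network between node 1 (A) and node 0 (B) by series/parallel combination:
  Rp1 = R1 ‖ R2 (parallel, both between nodes 0 and 1) = 1/(1/300 + 1/20) = 18.75 Ω
R_th = 18.75 Ω

Final answer: V_th = 0.75 V, R_th = 18.75 Ω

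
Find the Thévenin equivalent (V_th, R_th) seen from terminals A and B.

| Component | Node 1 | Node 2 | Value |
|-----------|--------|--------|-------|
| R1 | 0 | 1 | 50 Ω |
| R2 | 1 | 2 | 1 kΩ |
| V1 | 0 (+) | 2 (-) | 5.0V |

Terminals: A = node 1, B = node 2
Step 1 — V_th is the open-circuit voltage V_A - V_B (nothing connected across the terminals).
Nodal analysis, taking node 2 as the 0 V reference.
Source V1 fixes V_0 = 5 V.
KCL at each unknown node (sum of currents leaving = 0; resistances in Ω):
  Node 1: (V_1 - 5)/50 + (V_1 - 0)/1000 = 0
Collecting terms: 0.021 × V_1 = 0.1  =>  V_1 = 4.762 V
V_th = V_1 - V_2 = 4.762 - 0 = 4.762 V
Step 2 — R_th: zero the source — replace V1 by a short circuit (node 2 merges into node 0) — and find the resistance seen between A (node 1) and B (node 0).
Reduce the network between node 1 (A) and node 0 (B) by series/parallel combination:
  Rp1 = R1 ‖ R2 (parallel, both between nodes 0 and 1) = 1/(1/50 + 1/1000) = 47.62 Ω
R_th = 47.62 Ω

Final answer: V_th = 4.762 V, R_th = 47.62 Ω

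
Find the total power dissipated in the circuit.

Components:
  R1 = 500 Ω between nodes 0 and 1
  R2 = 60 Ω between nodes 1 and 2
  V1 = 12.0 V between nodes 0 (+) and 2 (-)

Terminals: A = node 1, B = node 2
Nodal analysis, taking node 2 as the 0 V reference.
Source V1 fixes V_0 = 12 V.
KCL at each unknown node (sum of currents leaving = 0; resistances in Ω):
  Node 1: (V_1 - 12)/500 + (V_1 - 0)/60 = 0
Collecting terms: 0.01867 × V_1 = 0.024  =>  V_1 = 1.286 V
Power in each resistor, P = (ΔV)²/R:
  P_R1 = (12 - 1.286)²/500 = 0.2296 W
  P_R2 = (1.286 - 0)²/60 = 0.02755 W
P_total = P_R1 + P_R2 = 0.2571 W

Final answer: 0.2571 W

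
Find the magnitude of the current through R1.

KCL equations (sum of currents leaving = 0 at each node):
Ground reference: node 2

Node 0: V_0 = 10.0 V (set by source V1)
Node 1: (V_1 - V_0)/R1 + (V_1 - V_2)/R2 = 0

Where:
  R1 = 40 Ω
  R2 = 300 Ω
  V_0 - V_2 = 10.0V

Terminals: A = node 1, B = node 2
Nodal analysis, taking node 2 as the 0 V reference.
Source V1 fixes V_0 = 10 V.
KCL at each unknown node (sum of currents leaving = 0; resistances in Ω):
  Node 1: (V_1 - 10)/40 + (V_1 - 0)/300 = 0
Collecting terms: 0.02833 × V_1 = 0.25  =>  V_1 = 8.824 V
I_R1 = (V_0 - V_1)/R1 = (10 - 8.824)/40 = 0.02941 A
|I_R1| = 0.02941 A

Final answer: |I_R1| = 0.02941 A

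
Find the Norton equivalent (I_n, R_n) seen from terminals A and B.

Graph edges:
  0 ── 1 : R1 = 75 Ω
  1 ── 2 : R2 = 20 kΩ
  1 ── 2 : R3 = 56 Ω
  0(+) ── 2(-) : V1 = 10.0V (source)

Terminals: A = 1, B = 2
Find the Thévenin equivalent first; then I_n = V_th/R_th and R_n = R_th.
Step 1 — V_th is the open-circuit voltage V_A - V_B (nothing connected across the terminals).
Nodal analysis, taking node 2 as the 0 V reference.
Source V1 fixes V_0 = 10 V.
KCL at each unknown node (sum of currents leaving = 0; resistances in Ω):
  Node 1: (V_1 - 10)/75 + (V_1 - 0)/20000 + (V_1 - 0)/56 = 0
Collecting terms: 0.03124 × V_1 = 0.1333  =>  V_1 = 4.268 V
V_th = V_1 - V_2 = 4.268 - 0 = 4.268 V
Step 2 — R_th: zero the source — replace V1 by a short circuit (node 2 merges into node 0) — and find the resistance seen between A (node 1) and B (node 0).
Reduce the network between node 1 (A) and node 0 (B) by series/parallel combination:
  Rp1 = R1 ‖ R2 ‖ R3 (parallel, all between nodes 0 and 1) = 1/(1/75 + 1/20000 + 1/56) = 32.01 Ω
R_th = 32.01 Ω
I_n = V_th/R_th = 4.268/32.01 = 0.1333 A, and R_n = R_th = 32.01 Ω

Final answer: I_n = 0.1333 A, R_n = 32.01 Ω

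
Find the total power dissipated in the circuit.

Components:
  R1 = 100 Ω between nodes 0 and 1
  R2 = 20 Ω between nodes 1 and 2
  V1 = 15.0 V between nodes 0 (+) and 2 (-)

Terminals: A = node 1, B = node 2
Nodal analysis, taking node 2 as the 0 V reference.
Source V1 fixes V_0 = 15 V.
KCL at each unknown node (sum of currents leaving = 0; resistances in Ω):
  Node 1: (V_1 - 15)/100 + (V_1 - 0)/20 = 0
Collecting terms: 0.06 × V_1 = 0.15  =>  V_1 = 2.5 V
Power in each resistor, P = (ΔV)²/R:
  P_R1 = (15 - 2.5)²/100 = 1.562 W
  P_R2 = (2.5 - 0)²/20 = 0.3125 W
P_total = P_R1 + P_R2 = 1.875 W

Final answer: 1.875 W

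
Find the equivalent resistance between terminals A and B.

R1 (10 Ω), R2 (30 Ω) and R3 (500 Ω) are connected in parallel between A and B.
Reduce the network between node 0 (A) and node 1 (B) by series/parallel combination:
  Rp1 = R1 ‖ R2 ‖ R3 (parallel, all between nodes 0 and 1) = 1/(1/10 + 1/30 + 1/500) = 7.389 Ω
R_eq = 7.389 Ω

Final answer: 7.389 Ω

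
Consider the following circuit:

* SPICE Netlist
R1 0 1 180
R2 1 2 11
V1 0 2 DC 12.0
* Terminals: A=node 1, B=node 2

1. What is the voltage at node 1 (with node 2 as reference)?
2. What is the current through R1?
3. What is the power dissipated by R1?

Nodal analysis, taking node 2 as the 0 V reference.
Source V1 fixes V_0 = 12 V.
KCL at each unknown node (sum of currents leaving = 0; resistances in Ω):
  Node 1: (V_1 - 12)/180 + (V_1 - 0)/11 = 0
Collecting terms: 0.09646 × V_1 = 0.06667  =>  V_1 = 0.6911 V
Part 1:
  Read off the nodal solution: V_1 = 0.6911 V
Part 2:
  I_R1 = (V_0 - V_1)/R1 = (12 - 0.6911)/180 = 0.06283 A
  Magnitude: I_R1 = 0.06283 A
Part 3:
  I_R1 = (V_0 - V_1)/R1 = (12 - 0.6911)/180 = 0.06283 A
  P_R1 = I_R1² × R1 = (0.06283)² × 180 = 0.7105 W

Final answers:
1. V_1 = 0.6911 V
2. I_R1 = 0.06283 A
3. P_R1 = 0.7105 W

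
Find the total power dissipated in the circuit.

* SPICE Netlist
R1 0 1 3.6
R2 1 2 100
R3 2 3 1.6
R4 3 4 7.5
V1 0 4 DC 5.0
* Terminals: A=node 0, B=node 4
Nodal analysis, taking node 4 as the 0 V reference.
Source V1 fixes V_0 = 5 V.
KCL at each unknown node (sum of currents leaving = 0; resistances in Ω):
  Node 1: (V_1 - 5)/3.6 + (V_1 - V_2)/100 = 0
  Node 2: (V_2 - V_1)/100 + (V_2 - V_3)/1.6 = 0
  Node 3: (V_3 - V_2)/1.6 + (V_3 - 0)/7.5 = 0
Collecting terms (coefficients in siemens):
  0.2878·V_1 - 0.01·V_2 = 1.389
  0.635·V_2 - 0.01·V_1 - 0.625·V_3 = 0
  0.7583·V_3 - 0.625·V_2 = 0
Solving these 3 simultaneous equations (Gaussian elimination) gives:
  V_1 = 4.84 V, V_2 = 0.4037 V, V_3 = 0.3327 V
Power in each resistor, P = (ΔV)²/R:
  P_R1 = (5 - 4.84)²/3.6 = 0.007086 W
  P_R2 = (4.84 - 0.4037)²/100 = 0.1968 W
  P_R3 = (0.4037 - 0.3327)²/1.6 = 0.003149 W
  P_R4 = (0.3327 - 0)²/7.5 = 0.01476 W
P_total = P_R1 + P_R2 + P_R3 + P_R4 = 0.2218 W

Final answer: 0.2218 W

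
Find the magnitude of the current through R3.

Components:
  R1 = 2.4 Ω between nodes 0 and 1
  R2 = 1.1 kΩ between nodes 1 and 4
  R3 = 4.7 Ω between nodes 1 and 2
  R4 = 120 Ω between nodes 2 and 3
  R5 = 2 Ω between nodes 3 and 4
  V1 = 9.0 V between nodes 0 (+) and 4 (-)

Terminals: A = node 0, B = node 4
Nodal analysis, taking node 4 as the 0 V reference.
Source V1 fixes V_0 = 9 V.
KCL at each unknown node (sum of currents leaving = 0; resistances in Ω):
  Node 1: (V_1 - 9)/2.4 + (V_1 - 0)/1100 + (V_1 - V_2)/4.7 = 0
  Node 2: (V_2 - V_1)/4.7 + (V_2 - V_3)/120 = 0
  Node 3: (V_3 - V_2)/120 + (V_3 - 0)/2 = 0
Collecting terms (coefficients in siemens):
  0.6303·V_1 - 0.2128·V_2 = 3.75
  0.2211·V_2 - 0.2128·V_1 - 0.008333·V_3 = 0
  0.5083·V_3 - 0.008333·V_2 = 0
Solving these 3 simultaneous equations (Gaussian elimination) gives:
  V_1 = 8.814 V, V_2 = 8.487 V, V_3 = 0.1391 V
I_R3 = (V_1 - V_2)/R3 = (8.814 - 8.487)/4.7 = 0.06956 A
|I_R3| = 0.06956 A

Final answer: |I_R3| = 0.06956 A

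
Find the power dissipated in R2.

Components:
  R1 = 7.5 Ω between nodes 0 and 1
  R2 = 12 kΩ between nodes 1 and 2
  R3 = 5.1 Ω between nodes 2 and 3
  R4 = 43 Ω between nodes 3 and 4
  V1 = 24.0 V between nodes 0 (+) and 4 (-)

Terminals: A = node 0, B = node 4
Nodal analysis, taking node 4 as the 0 V reference.
Source V1 fixes V_0 = 24 V.
KCL at each unknown node (sum of currents leaving = 0; resistances in Ω):
  Node 1: (V_1 - 24)/7.5 + (V_1 - V_2)/12000 = 0
  Node 2: (V_2 - V_1)/12000 + (V_2 - V_3)/5.1 = 0
  Node 3: (V_3 - V_2)/5.1 + (V_3 - 0)/43 = 0
Collecting terms (coefficients in siemens):
  0.1334·V_1 - 0.00008333·V_2 = 3.2
  0.1962·V_2 - 0.00008333·V_1 - 0.1961·V_3 = 0
  0.2193·V_3 - 0.1961·V_2 = 0
Solving these 3 simultaneous equations (Gaussian elimination) gives:
  V_1 = 23.99 V, V_2 = 0.09576 V, V_3 = 0.0856 V
I_R2 = (V_1 - V_2)/R2 = (23.99 - 0.09576)/12000 = 0.001991 A
P_R2 = I_R2² × R2 = (0.001991)² × 12000 = 0.04756 W

Final answer: 0.04756 W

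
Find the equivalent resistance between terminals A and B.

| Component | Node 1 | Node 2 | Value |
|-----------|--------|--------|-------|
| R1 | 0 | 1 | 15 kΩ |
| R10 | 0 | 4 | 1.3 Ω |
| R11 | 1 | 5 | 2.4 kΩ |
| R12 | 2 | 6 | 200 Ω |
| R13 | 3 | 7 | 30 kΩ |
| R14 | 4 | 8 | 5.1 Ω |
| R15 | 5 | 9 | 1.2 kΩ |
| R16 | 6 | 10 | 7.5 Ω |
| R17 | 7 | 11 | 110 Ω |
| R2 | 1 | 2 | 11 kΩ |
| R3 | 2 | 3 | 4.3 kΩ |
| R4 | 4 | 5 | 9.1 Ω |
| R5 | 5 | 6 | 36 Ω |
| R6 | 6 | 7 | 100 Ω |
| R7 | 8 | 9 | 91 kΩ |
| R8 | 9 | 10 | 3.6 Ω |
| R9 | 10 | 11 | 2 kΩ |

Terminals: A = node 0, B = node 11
The network is not a plain series/parallel combination. Inject a 1 A test current into terminal A (node 0) and return it from terminal B (node 11); then R_eq = V_A / (1 A).
Nodal analysis, taking node 11 as the 0 V reference.
Current source I_test pushes 1 A into node 0 and draws it out of node 11.
KCL at each unknown node (sum of currents leaving = 0; resistances in Ω):
  Node 0: (V_0 - V_1)/15000 + (V_0 - V_4)/1.3 - 1 = 0
  Node 1: (V_1 - V_0)/15000 + (V_1 - V_2)/11000 + (V_1 - V_5)/2400 = 0
  Node 2: (V_2 - V_1)/11000 + (V_2 - V_3)/4300 + (V_2 - V_6)/200 = 0
  Node 3: (V_3 - V_2)/4300 + (V_3 - V_7)/30000 = 0
  Node 4: (V_4 - V_0)/1.3 + (V_4 - V_5)/9.1 + (V_4 - V_8)/5.1 = 0
  Node 5: (V_5 - V_1)/2400 + (V_5 - V_4)/9.1 + (V_5 - V_6)/36 + (V_5 - V_9)/1200 = 0
  Node 6: (V_6 - V_2)/200 + (V_6 - V_5)/36 + (V_6 - V_7)/100 + (V_6 - V_10)/7.5 = 0
  Node 7: (V_7 - V_3)/30000 + (V_7 - V_6)/100 + (V_7 - 0)/110 = 0
  Node 8: (V_8 - V_4)/5.1 + (V_8 - V_9)/91000 = 0
  Node 9: (V_9 - V_5)/1200 + (V_9 - V_8)/91000 + (V_9 - V_10)/3.6 = 0
  Node 10: (V_10 - V_6)/7.5 + (V_10 - V_9)/3.6 + (V_10 - 0)/2000 = 0
Collecting terms (coefficients in siemens):
  0.7693·V_0 - 0.00006667·V_1 - 0.7692·V_4 = 1
  0.0005742·V_1 - 0.00006667·V_0 - 0.00009091·V_2 - 0.0004167·V_5 = 0
  0.005323·V_2 - 0.00009091·V_1 - 0.0002326·V_3 - 0.005·V_6 = 0
  0.0002659·V_3 - 0.0002326·V_2 - 0.00003333·V_7 = 0
  1.075·V_4 - 0.7692·V_0 - 0.1099·V_5 - 0.1961·V_8 = 0
  0.1389·V_5 - 0.0004167·V_1 - 0.1099·V_4 - 0.02778·V_6 - 0.0008333·V_9 = 0
  0.1761·V_6 - 0.005·V_2 - 0.02778·V_5 - 0.01·V_7 - 0.1333·V_10 = 0
  0.01912·V_7 - 0.00003333·V_3 - 0.01·V_6 = 0
  0.1961·V_8 - 0.1961·V_4 - 0.00001099·V_9 = 0
  0.2786·V_9 - 0.0008333·V_5 - 0.00001099·V_8 - 0.2778·V_10 = 0
  0.4116·V_10 - 0.1333·V_6 - 0.2778·V_9 = 0
Solving these 11 simultaneous equations (Gaussian elimination) gives:
  V_0 = 235.1 V, V_1 = 220.4 V, V_2 = 189.9 V, V_3 = 178.6 V
  V_4 = 233.8 V, V_5 = 224.7 V, V_6 = 189.9 V, V_7 = 99.58 V
  V_8 = 233.8 V, V_9 = 189.5 V, V_10 = 189.4 V
R_eq = V_0 / 1 A = 235.1 Ω

Final answer: 235.1 Ω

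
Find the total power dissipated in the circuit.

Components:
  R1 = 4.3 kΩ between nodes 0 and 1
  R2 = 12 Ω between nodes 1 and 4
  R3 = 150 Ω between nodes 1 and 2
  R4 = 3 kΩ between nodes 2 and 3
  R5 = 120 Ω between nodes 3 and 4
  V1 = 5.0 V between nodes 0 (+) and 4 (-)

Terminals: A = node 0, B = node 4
Nodal analysis, taking node 4 as the 0 V reference.
Source V1 fixes V_0 = 5 V.
KCL at each unknown node (sum of currents leaving = 0; resistances in Ω):
  Node 1: (V_1 - 5)/4300 + (V_1 - 0)/12 + (V_1 - V_2)/150 = 0
  Node 2: (V_2 - V_1)/150 + (V_2 - V_3)/3000 = 0
  Node 3: (V_3 - V_2)/3000 + (V_3 - 0)/120 = 0
Collecting terms (coefficients in siemens):
  0.09023·V_1 - 0.006667·V_2 = 0.001163
  0.007·V_2 - 0.006667·V_1 - 0.0003333·V_3 = 0
  0.008667·V_3 - 0.0003333·V_2 = 0
Solving these 3 simultaneous equations (Gaussian elimination) gives:
  V_1 = 0.01386 V, V_2 = 0.01323 V, V_3 = 0.0005088 V
Power in each resistor, P = (ΔV)²/R:
  P_R1 = (5 - 0.01386)²/4300 = 0.005782 W
  P_R2 = (0.01386 - 0)²/12 = 0.00001602 W
  P_R3 = (0.01386 - 0.01323)²/150 = 0.000000002696 W
  P_R4 = (0.01323 - 0.0005088)²/3000 = 0.00000005393 W
  P_R5 = (0.0005088 - 0)²/120 = 0.000000002157 W
P_total = P_R1 + P_R2 + P_R3 + P_R4 + P_R5 = 0.005798 W

Final answer: 0.005798 W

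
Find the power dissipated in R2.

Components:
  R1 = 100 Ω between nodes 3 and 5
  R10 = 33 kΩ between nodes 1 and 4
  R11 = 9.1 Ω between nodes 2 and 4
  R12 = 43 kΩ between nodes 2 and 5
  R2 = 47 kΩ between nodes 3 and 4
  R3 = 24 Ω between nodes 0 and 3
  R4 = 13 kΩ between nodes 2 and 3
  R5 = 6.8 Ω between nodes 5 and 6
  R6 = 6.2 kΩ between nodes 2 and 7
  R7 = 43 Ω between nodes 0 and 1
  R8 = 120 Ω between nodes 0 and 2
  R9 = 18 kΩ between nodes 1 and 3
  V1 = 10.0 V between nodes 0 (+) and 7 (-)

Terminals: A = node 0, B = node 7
Nodal analysis, taking node 7 as the 0 V reference.
Source V1 fixes V_0 = 10 V.
KCL at each unknown node (sum of currents leaving = 0; resistances in Ω):
  Node 1: (V_1 - 10)/43 + (V_1 - V_3)/18000 + (V_1 - V_4)/33000 = 0
  Node 2: (V_2 - V_3)/13000 + (V_2 - 0)/6200 + (V_2 - 10)/120 + (V_2 - V_4)/9.1 + (V_2 - V_5)/43000 = 0
  Node 3: (V_3 - V_5)/100 + (V_3 - V_4)/47000 + (V_3 - 10)/24 + (V_3 - V_2)/13000 + (V_3 - V_1)/18000 = 0
  Node 4: (V_4 - V_3)/47000 + (V_4 - V_1)/33000 + (V_4 - V_2)/9.1 = 0
  Node 5: (V_5 - V_3)/100 + (V_5 - V_6)/6.8 + (V_5 - V_2)/43000 = 0
  Node 6: (V_6 - V_5)/6.8 = 0
Collecting terms (coefficients in siemens):
  0.02334·V_1 - 0.00005556·V_3 - 0.0000303·V_4 = 0.2326
  0.1185·V_2 - 0.00007692·V_3 - 0.1099·V_4 - 0.00002326·V_5 = 0.08333
  0.05182·V_3 - 0.00005556·V_1 - 0.00007692·V_2 - 0.00002128·V_4 - 0.01·V_5 = 0.4167
  0.1099·V_4 - 0.0000303·V_1 - 0.1099·V_2 - 0.00002128·V_3 = 0
  0.1571·V_5 - 0.00002326·V_2 - 0.01·V_3 - 0.1471·V_6 = 0
  0.1471·V_6 - 0.1471·V_5 = 0
Solving these 6 simultaneous equations (Gaussian elimination) gives:
  V_1 = 10 V, V_2 = 9.813 V, V_3 = 9.999 V, V_4 = 9.814 V
  V_5 = 9.999 V, V_6 = 9.999 V
I_R2 = (V_3 - V_4)/R2 = (9.999 - 9.814)/47000 = 0.000003956 A
P_R2 = I_R2² × R2 = (0.000003956)² × 47000 = 0.0000007355 W

Final answer: 7.355e-07 W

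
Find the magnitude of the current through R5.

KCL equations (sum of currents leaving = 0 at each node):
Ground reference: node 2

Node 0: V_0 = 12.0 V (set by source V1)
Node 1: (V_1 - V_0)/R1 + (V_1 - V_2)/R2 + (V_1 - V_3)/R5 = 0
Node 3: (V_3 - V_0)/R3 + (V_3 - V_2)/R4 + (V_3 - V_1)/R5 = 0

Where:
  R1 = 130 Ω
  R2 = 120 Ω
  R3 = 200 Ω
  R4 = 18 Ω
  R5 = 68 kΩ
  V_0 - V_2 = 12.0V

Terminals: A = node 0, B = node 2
Nodal analysis, taking node 2 as the 0 V reference.
Source V1 fixes V_0 = 12 V.
KCL at each unknown node (sum of currents leaving = 0; resistances in Ω):
  Node 1: (V_1 - 12)/130 + (V_1 - 0)/120 + (V_1 - V_3)/68000 = 0
  Node 3: (V_3 - 12)/200 + (V_3 - 0)/18 + (V_3 - V_1)/68000 = 0
Collecting terms (coefficients in siemens):
  0.01604·V_1 - 0.00001471·V_3 = 0.09231
  0.06057·V_3 - 0.00001471·V_1 = 0.06
Determinant D = (0.01604)(0.06057) - (-0.00001471)(-0.00001471) = 0.0009716
V_1 = [(0.09231)(0.06057) - (-0.00001471)(0.06)]/D = 5.756 V
V_3 = [(0.01604)(0.06) - (0.09231)(-0.00001471)]/D = 0.992 V
I_R5 = (V_1 - V_3)/R5 = (5.756 - 0.992)/68000 = 0.00007005 A
|I_R5| = 0.00007005 A

Final answer: |I_R5| = 7.005e-05 A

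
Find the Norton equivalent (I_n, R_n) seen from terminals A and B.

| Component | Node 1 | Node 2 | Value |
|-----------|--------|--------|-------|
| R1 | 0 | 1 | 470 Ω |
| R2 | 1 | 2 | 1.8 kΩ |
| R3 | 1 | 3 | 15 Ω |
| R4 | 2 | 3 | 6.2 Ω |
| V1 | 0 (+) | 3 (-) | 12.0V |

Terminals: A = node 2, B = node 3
Find the Thévenin equivalent first; then I_n = V_th/R_th and R_n = R_th.
Step 1 — V_th is the open-circuit voltage V_A - V_B (nothing connected across the terminals).
Nodal analysis, taking node 3 as the 0 V reference.
Source V1 fixes V_0 = 12 V.
KCL at each unknown node (sum of currents leaving = 0; resistances in Ω):
  Node 1: (V_1 - 12)/470 + (V_1 - V_2)/1800 + (V_1 - 0)/15 = 0
  Node 2: (V_2 - V_1)/1800 + (V_2 - 0)/6.2 = 0
Collecting terms (coefficients in siemens):
  0.06935·V_1 - 0.0005556·V_2 = 0.02553
  0.1618·V_2 - 0.0005556·V_1 = 0
Determinant D = (0.06935)(0.1618) - (-0.0005556)(-0.0005556) = 0.01122
V_1 = [(0.02553)(0.1618) - (-0.0005556)(0)]/D = 0.3682 V
V_2 = [(0.06935)(0) - (0.02553)(-0.0005556)]/D = 0.001264 V
V_th = V_2 - V_3 = 0.001264 - 0 = 0.001264 V
Step 2 — R_th: zero the source — replace V1 by a short circuit (node 3 merges into node 0) — and find the resistance seen between A (node 2) and B (node 0).
Reduce the network between node 2 (A) and node 0 (B) by series/parallel combination:
  Rp1 = R1 ‖ R3 (parallel, both between nodes 0 and 1) = 1/(1/470 + 1/15) = 14.54 Ω
  Rs1 = R2 + Rp1 (series, joined only at node 1) = 1800 + 14.54 = 1815 Ω
  Rp2 = R4 ‖ Rs1 (parallel, both between nodes 0 and 2) = 1/(1/6.2 + 1/1815) = 6.179 Ω
R_th = 6.179 Ω
I_n = V_th/R_th = 0.001264/6.179 = 0.0002045 A, and R_n = R_th = 6.179 Ω

Final answer: I_n = 0.0002045 A, R_n = 6.179 Ω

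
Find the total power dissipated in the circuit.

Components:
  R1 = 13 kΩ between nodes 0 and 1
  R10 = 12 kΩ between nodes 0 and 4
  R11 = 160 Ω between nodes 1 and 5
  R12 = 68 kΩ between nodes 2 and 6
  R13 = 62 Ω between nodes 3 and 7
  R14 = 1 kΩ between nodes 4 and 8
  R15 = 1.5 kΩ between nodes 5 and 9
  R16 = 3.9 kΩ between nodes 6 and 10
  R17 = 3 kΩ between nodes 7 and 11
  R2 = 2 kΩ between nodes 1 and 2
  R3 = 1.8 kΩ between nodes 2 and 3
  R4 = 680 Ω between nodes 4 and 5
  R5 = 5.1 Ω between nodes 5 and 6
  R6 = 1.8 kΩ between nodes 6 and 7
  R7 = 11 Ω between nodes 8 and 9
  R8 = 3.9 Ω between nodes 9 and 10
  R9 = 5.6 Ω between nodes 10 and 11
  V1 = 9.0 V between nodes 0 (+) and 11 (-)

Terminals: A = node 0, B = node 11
Nodal analysis, taking node 11 as the 0 V reference.
Source V1 fixes V_0 = 9 V.
KCL at each unknown node (sum of currents leaving = 0; resistances in Ω):
  Node 1: (V_1 - 9)/13000 + (V_1 - V_2)/2000 + (V_1 - V_5)/160 = 0
  Node 2: (V_2 - V_1)/2000 + (V_2 - V_3)/1800 + (V_2 - V_6)/68000 = 0
  Node 3: (V_3 - V_2)/1800 + (V_3 - V_7)/62 = 0
  Node 4: (V_4 - V_5)/680 + (V_4 - 9)/12000 + (V_4 - V_8)/1000 = 0
  Node 5: (V_5 - V_4)/680 + (V_5 - V_6)/5.1 + (V_5 - V_1)/160 + (V_5 - V_9)/1500 = 0
  Node 6: (V_6 - V_5)/5.1 + (V_6 - V_7)/1800 + (V_6 - V_2)/68000 + (V_6 - V_10)/3900 = 0
  Node 7: (V_7 - V_6)/1800 + (V_7 - V_3)/62 + (V_7 - 0)/3000 = 0
  Node 8: (V_8 - V_9)/11 + (V_8 - V_4)/1000 = 0
  Node 9: (V_9 - V_8)/11 + (V_9 - V_10)/3.9 + (V_9 - V_5)/1500 = 0
  Node 10: (V_10 - V_9)/3.9 + (V_10 - 0)/5.6 + (V_10 - V_6)/3900 = 0
Collecting terms (coefficients in siemens):
  0.006827·V_1 - 0.0005·V_2 - 0.00625·V_5 = 0.0006923
  0.00107·V_2 - 0.0005·V_1 - 0.0005556·V_3 - 0.00001471·V_6 = 0
  0.01668·V_3 - 0.0005556·V_2 - 0.01613·V_7 = 0
  0.002554·V_4 - 0.001471·V_5 - 0.001·V_8 = 0.00075
  0.2045·V_5 - 0.00625·V_1 - 0.001471·V_4 - 0.1961·V_6 - 0.0006667·V_9 = 0
  0.1969·V_6 - 0.00001471·V_2 - 0.1961·V_5 - 0.0005556·V_7 - 0.0002564·V_10 = 0
  0.01702·V_7 - 0.01613·V_3 - 0.0005556·V_6 = 0
  0.09191·V_8 - 0.001·V_4 - 0.09091·V_9 = 0
  0.348·V_9 - 0.0006667·V_5 - 0.09091·V_8 - 0.2564·V_10 = 0
  0.4352·V_10 - 0.0002564·V_6 - 0.2564·V_9 = 0
Solving these 10 simultaneous equations (Gaussian elimination) gives:
  V_1 = 0.6991 V, V_2 = 0.5712 V, V_3 = 0.4552 V, V_4 = 0.6502 V
  V_5 = 0.6072 V, V_6 = 0.606 V, V_7 = 0.4512 V, V_8 = 0.01761 V
  V_9 = 0.01065 V, V_10 = 0.00663 V
Power in each resistor, P = (ΔV)²/R:
  P_R1 = (9 - 0.6991)²/13000 = 0.0053 W
  P_R2 = (0.6991 - 0.5712)²/2000 = 0.000008177 W
  P_R3 = (0.5712 - 0.4552)²/1800 = 0.000007477 W
  P_R4 = (0.6502 - 0.6072)²/680 = 0.00000272 W
  P_R5 = (0.6072 - 0.606)²/5.1 = 0.0000002941 W
  P_R6 = (0.606 - 0.4512)²/1800 = 0.0000133 W
  P_R7 = (0.01761 - 0.01065)²/11 = 0.000004402 W
  P_R8 = (0.01065 - 0.00663)²/3.9 = 0.00000414 W
  P_R9 = (0.00663 - 0)²/5.6 = 0.00000785 W
  P_R10 = (9 - 0.6502)²/12000 = 0.00581 W
  P_R11 = (0.6991 - 0.6072)²/160 = 0.00005282 W
  P_R12 = (0.5712 - 0.606)²/68000 = 0.00000001773 W
  P_R13 = (0.4552 - 0.4512)²/62 = 0.0000002575 W
  P_R14 = (0.6502 - 0.01761)²/1000 = 0.0004002 W
  P_R15 = (0.6072 - 0.01065)²/1500 = 0.0002372 W
  P_R16 = (0.606 - 0.00663)²/3900 = 0.0000921 W
  P_R17 = (0.4512 - 0)²/3000 = 0.00006787 W
P_total = P_R1 + P_R2 + P_R3 + P_R4 + P_R5 + P_R6 + P_R7 + P_R8 + P_R9 + P_R10 + P_R11 + P_R12 + P_R13 + P_R14 + P_R15 + P_R16 + P_R17 = 0.01201 W

Final answer: 0.01201 W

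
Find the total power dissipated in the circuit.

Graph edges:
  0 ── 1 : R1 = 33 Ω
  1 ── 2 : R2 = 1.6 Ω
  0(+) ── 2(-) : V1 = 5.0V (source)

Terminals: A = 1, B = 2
Nodal analysis, taking node 2 as the 0 V reference.
Source V1 fixes V_0 = 5 V.
KCL at each unknown node (sum of currents leaving = 0; resistances in Ω):
  Node 1: (V_1 - 5)/33 + (V_1 - 0)/1.6 = 0
Collecting terms: 0.6553 × V_1 = 0.1515  =>  V_1 = 0.2312 V
Power in each resistor, P = (ΔV)²/R:
  P_R1 = (5 - 0.2312)²/33 = 0.6891 W
  P_R2 = (0.2312 - 0)²/1.6 = 0.03341 W
P_total = P_R1 + P_R2 = 0.7225 W

Final answer: 0.7225 W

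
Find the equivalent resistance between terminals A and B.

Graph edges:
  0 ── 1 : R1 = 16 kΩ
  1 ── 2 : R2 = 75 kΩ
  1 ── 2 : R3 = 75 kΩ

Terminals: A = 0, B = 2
Reduce the network between node 0 (A) and node 2 (B) by series/parallel combination:
  Rp1 = R2 ‖ R3 (parallel, both between nodes 1 and 2) = 1/(1/75000 + 1/75000) = 37500 Ω
  Rs1 = R1 + Rp1 (series, joined only at node 1) = 16000 + 37500 = 53500 Ω
R_eq = 53.5 kΩ

Final answer: 53.5 kΩ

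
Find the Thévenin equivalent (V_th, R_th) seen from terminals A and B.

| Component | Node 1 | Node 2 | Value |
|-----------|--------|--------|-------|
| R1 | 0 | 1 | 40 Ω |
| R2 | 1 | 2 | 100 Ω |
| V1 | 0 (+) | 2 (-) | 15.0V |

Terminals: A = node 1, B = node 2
Step 1 — V_th is the open-circuit voltage V_A - V_B (nothing connected across the terminals).
Nodal analysis, taking node 2 as the 0 V reference.
Source V1 fixes V_0 = 15 V.
KCL at each unknown node (sum of currents leaving = 0; resistances in Ω):
  Node 1: (V_1 - 15)/40 + (V_1 - 0)/100 = 0
Collecting terms: 0.035 × V_1 = 0.375  =>  V_1 = 10.71 V
V_th = V_1 - V_2 = 10.71 - 0 = 10.71 V
Step 2 — R_th: zero the source — replace V1 by a short circuit (node 2 merges into node 0) — and find the resistance seen between A (node 1) and B (node 0).
Reduce the network between node 1 (A) and node 0 (B) by series/parallel combination:
  Rp1 = R1 ‖ R2 (parallel, both between nodes 0 and 1) = 1/(1/40 + 1/100) = 28.57 Ω
R_th = 28.57 Ω

Final answer: V_th = 10.71 V, R_th = 28.57 Ω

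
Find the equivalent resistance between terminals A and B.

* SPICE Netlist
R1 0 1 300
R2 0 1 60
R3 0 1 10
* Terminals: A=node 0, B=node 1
Reduce the network between node 0 (A) and node 1 (B) by series/parallel combination:
  Rp1 = R1 ‖ R2 ‖ R3 (parallel, all between nodes 0 and 1) = 1/(1/300 + 1/60 + 1/10) = 8.333 Ω
R_eq = 8.333 Ω

Final answer: 8.333 Ω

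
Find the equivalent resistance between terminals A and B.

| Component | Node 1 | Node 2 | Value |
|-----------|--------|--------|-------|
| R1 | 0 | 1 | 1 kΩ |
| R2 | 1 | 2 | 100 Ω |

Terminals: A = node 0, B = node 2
Reduce the network between node 0 (A) and node 2 (B) by series/parallel combination:
  Rs1 = R1 + R2 (series, joined only at node 1) = 1000 + 100 = 1100 Ω
R_eq = 1.1 kΩ

Final answer: 1.1 kΩ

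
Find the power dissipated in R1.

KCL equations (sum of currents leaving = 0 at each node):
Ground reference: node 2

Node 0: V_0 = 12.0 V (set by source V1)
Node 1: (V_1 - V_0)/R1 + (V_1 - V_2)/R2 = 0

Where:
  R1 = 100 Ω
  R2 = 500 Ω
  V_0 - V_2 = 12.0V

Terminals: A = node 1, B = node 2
Nodal analysis, taking node 2 as the 0 V reference.
Source V1 fixes V_0 = 12 V.
KCL at each unknown node (sum of currents leaving = 0; resistances in Ω):
  Node 1: (V_1 - 12)/100 + (V_1 - 0)/500 = 0
Collecting terms: 0.012 × V_1 = 0.12  =>  V_1 = 10 V
I_R1 = (V_0 - V_1)/R1 = (12 - 10)/100 = 0.02 A
P_R1 = I_R1² × R1 = (0.02)² × 100 = 0.04 W

Final answer: 0.04 W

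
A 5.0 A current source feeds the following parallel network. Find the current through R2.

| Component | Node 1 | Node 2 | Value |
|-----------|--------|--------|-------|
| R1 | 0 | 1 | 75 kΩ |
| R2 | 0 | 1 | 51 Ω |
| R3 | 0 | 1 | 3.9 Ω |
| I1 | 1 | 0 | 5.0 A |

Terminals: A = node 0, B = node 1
All resistors sit directly between nodes 0 and 1, so they are in parallel and share one voltage V; the full source current 5 A splits among them.
1/R_par = 1/75000 + 1/51 + 1/3.9 = 0.276 S  =>  R_par = 3.623 Ω
V = I × R_par = 5 × 3.623 = 18.11 V
I_R2 = V/R2 = 18.11/51 = 0.3552 A

Final answer: 0.3552 A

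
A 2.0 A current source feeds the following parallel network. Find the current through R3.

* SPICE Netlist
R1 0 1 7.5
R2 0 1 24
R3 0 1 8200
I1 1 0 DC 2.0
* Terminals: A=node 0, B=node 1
All resistors sit directly between nodes 0 and 1, so they are in parallel and share one voltage V; the full source current 2 A splits among them.
1/R_par = 1/7.5 + 1/24 + 1/8200 = 0.1751 S  =>  R_par = 5.71 Ω
V = I × R_par = 2 × 5.71 = 11.42 V
I_R3 = V/R3 = 11.42/8200 = 0.001393 A

Final answer: 0.001393 A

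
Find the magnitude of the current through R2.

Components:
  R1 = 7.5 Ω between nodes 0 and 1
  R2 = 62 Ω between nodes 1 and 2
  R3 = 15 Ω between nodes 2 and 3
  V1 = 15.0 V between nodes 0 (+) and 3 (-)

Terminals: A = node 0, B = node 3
Nodal analysis, taking node 3 as the 0 V reference.
Source V1 fixes V_0 = 15 V.
KCL at each unknown node (sum of currents leaving = 0; resistances in Ω):
  Node 1: (V_1 - 15)/7.5 + (V_1 - V_2)/62 = 0
  Node 2: (V_2 - V_1)/62 + (V_2 - 0)/15 = 0
Collecting terms (coefficients in siemens):
  0.1495·V_1 - 0.01613·V_2 = 2
  0.0828·V_2 - 0.01613·V_1 = 0
Determinant D = (0.1495)(0.0828) - (-0.01613)(-0.01613) = 0.01211
V_1 = [(2)(0.0828) - (-0.01613)(0)]/D = 13.67 V
V_2 = [(0.1495)(0) - (2)(-0.01613)]/D = 2.663 V
I_R2 = (V_1 - V_2)/R2 = (13.67 - 2.663)/62 = 0.1775 A
|I_R2| = 0.1775 A

Final answer: |I_R2| = 0.1775 A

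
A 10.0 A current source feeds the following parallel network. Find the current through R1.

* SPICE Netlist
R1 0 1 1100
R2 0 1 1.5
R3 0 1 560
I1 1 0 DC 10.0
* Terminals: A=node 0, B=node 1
All resistors sit directly between nodes 0 and 1, so they are in parallel and share one voltage V; the full source current 10 A splits among them.
1/R_par = 1/1100 + 1/1.5 + 1/560 = 0.6694 S  =>  R_par = 1.494 Ω
V = I × R_par = 10 × 1.494 = 14.94 V
I_R1 = V/R1 = 14.94/1100 = 0.01358 A

Final answer: 0.01358 A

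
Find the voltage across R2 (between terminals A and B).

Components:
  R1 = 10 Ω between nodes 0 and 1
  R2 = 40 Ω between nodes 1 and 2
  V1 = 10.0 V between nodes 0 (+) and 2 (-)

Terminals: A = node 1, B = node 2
R1 and R2 are in series across V1 (node 0 → node 1 → node 2), and the output A–B is taken across R2, so this is a voltage divider.
Series current: I = V1/(R1 + R2) = 10/(10 + 40) = 10/50 = 0.2 A
V_R2 = I × R2 = V1 × R2/(R1 + R2) = 10 × 40/50 = 8 V

Final answer: 8 V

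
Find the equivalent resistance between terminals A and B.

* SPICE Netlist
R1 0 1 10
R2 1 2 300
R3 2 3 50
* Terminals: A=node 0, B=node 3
Reduce the network between node 0 (A) and node 3 (B) by series/parallel combination:
  Rs1 = R1 + R2 (series, joined only at node 1) = 10 + 300 = 310 Ω
  Rs2 = R3 + Rs1 (series, joined only at node 2) = 50 + 310 = 360 Ω
R_eq = 360 Ω

Final answer: 360 Ω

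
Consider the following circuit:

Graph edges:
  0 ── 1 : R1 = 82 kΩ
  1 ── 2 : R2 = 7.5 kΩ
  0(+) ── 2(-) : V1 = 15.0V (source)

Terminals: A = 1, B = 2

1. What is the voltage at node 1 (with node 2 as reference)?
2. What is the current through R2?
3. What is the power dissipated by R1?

Nodal analysis, taking node 2 as the 0 V reference.
Source V1 fixes V_0 = 15 V.
KCL at each unknown node (sum of currents leaving = 0; resistances in Ω):
  Node 1: (V_1 - 15)/82000 + (V_1 - 0)/7500 = 0
Collecting terms: 0.0001455 × V_1 = 0.0001829  =>  V_1 = 1.257 V
Part 1:
  Read off the nodal solution: V_1 = 1.257 V
Part 2:
  I_R2 = (V_1 - V_2)/R2 = (1.257 - 0)/7500 = 0.0001676 A
  Magnitude: I_R2 = 0.0001676 A
Part 3:
  I_R1 = (V_0 - V_1)/R1 = (15 - 1.257)/82000 = 0.0001676 A
  P_R1 = I_R1² × R1 = (0.0001676)² × 82000 = 0.002303 W

Final answers:
1. V_1 = 1.257 V
2. I_R2 = 0.0001676 A
3. P_R1 = 0.002303 W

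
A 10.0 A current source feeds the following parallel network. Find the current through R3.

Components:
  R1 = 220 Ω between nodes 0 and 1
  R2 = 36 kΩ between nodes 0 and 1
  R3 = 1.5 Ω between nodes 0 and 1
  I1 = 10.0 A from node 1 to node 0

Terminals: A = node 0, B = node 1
All resistors sit directly between nodes 0 and 1, so they are in parallel and share one voltage V; the full source current 10 A splits among them.
1/R_par = 1/220 + 1/36000 + 1/1.5 = 0.6712 S  =>  R_par = 1.49 Ω
V = I × R_par = 10 × 1.49 = 14.9 V
I_R3 = V/R3 = 14.9/1.5 = 9.932 A

Final answer: 9.932 A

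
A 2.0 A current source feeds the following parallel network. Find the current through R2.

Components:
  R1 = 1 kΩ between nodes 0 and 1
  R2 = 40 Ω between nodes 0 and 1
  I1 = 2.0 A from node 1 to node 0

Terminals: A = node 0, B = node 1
All resistors sit directly between nodes 0 and 1, so they are in parallel and share one voltage V; the full source current 2 A splits among them.
1/R_par = 1/1000 + 1/40 = 0.026 S  =>  R_par = 38.46 Ω
V = I × R_par = 2 × 38.46 = 76.92 V
I_R2 = V/R2 = 76.92/40 = 1.923 A

Final answer: 1.923 A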